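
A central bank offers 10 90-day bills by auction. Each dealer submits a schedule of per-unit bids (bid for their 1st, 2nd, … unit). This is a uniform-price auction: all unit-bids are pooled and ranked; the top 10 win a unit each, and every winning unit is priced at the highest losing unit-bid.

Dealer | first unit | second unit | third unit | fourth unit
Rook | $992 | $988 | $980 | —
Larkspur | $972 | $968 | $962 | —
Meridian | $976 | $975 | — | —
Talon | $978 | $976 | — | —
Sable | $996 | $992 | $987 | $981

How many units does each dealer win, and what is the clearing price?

Pooled unit-bids ranked (top 10): 996 (Sable-1), 992 (Rook-1), 992 (Sable-2), 988 (Rook-2), 987 (Sable-3), 981 (Sable-4), 980 (Rook-3), 978 (Talon-1), 976 (Meridian-1), 976 (Talon-2)
Highest rejected unit-bid = $975.
Allocation: Meridian 1, Rook 3, Sable 4, Talon 2.

Meridian 1, Rook 3, Sable 4, Talon 2; clearing price $975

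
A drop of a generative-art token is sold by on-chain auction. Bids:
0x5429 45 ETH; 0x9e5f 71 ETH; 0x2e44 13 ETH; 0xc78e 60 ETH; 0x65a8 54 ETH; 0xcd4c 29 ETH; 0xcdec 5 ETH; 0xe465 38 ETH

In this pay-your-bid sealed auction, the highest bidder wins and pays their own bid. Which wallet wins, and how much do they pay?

Bids ranked: 71 (0x9e5f) > 60 (0xc78e) > 54 (0x65a8) > 45 (0x5429) > 38 (0xe465) > 29 (0xcd4c) > …
0x9e5f has the highest bid and pays exactly that: 71 ETH.

0x9e5f pays 71 ETH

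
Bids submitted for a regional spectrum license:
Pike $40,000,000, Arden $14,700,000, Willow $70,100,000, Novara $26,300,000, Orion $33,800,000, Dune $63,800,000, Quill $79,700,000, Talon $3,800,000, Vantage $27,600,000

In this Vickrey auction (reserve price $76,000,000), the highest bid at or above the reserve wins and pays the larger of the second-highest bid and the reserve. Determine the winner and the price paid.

Quill pays $76,000,000

Bids in order: 79,700,000 (Quill) > 70,100,000 (Willow) > 63,800,000 (Dune) > 40,000,000 (Pike) > 33,800,000 (Orion) > 27,600,000 (Vantage) > …
Quill has the top bid at or above the reserve ($79,700,000).
max(second-highest $70,100,000, reserve $76,000,000) = $76,000,000.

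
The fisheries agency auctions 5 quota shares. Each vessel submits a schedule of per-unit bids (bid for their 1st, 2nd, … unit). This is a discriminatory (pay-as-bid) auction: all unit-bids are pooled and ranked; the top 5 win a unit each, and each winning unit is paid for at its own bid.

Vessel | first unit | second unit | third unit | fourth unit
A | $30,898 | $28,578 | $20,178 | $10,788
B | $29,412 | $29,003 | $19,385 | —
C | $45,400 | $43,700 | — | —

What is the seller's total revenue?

Pooled unit-bids ranked (top 5): 45,400 (C-1), 43,700 (C-2), 30,898 (A-1), 29,412 (B-1), 29,003 (B-2)
Next rejected bid: $28,578 (not a price — pay-as-bid).
Each winning unit pays its own bid.
Revenue = 45,400 + 43,700 + 30,898 + 29,412 + 29,003 = $178,413.

Total revenue: $178,413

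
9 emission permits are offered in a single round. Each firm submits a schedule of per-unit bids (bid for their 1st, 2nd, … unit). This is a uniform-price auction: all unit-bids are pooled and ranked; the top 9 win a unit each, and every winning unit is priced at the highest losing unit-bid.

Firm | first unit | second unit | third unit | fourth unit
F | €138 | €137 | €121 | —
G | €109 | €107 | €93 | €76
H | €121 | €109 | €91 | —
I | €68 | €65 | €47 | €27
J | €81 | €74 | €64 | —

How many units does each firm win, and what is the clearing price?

F 3, G 3, H 3; clearing price €81

All unit-bids, highest first — top 9: 138 (F-1), 137 (F-2), 121 (F-3), 121 (H-1), 109 (G-1), 109 (H-2), 107 (G-2), 93 (G-3), 91 (H-3)
First bid not allocated: €81.
Allocation: F 3, G 3, H 3.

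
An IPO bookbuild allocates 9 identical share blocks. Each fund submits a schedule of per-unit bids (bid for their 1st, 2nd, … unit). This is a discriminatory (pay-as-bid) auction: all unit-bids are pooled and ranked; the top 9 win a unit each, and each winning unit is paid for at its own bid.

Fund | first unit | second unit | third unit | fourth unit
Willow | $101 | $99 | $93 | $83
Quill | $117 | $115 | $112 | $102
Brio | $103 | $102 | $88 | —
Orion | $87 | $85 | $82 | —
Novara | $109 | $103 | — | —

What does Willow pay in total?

Merging the schedules and taking the best 9: 117 (Quill-1), 115 (Quill-2), 112 (Quill-3), 109 (Novara-1), 103 (Brio-1), 103 (Novara-2), 102 (Quill-4), 102 (Brio-2), 101 (Willow-1)
Next rejected bid: $99 (not a price — pay-as-bid).
Willow's winning unit-bids: 101 = $101.

Willow pays $101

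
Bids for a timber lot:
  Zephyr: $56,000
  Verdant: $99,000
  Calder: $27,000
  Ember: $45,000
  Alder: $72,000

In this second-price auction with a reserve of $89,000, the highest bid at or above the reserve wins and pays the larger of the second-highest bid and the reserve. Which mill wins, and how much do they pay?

Verdant pays $89,000

Second-price auction with a reserve of $89,000: the highest bid at or above the reserve wins and pays the larger of the second-highest bid and the reserve.
Sorting bids: 99,000 (Verdant) > 72,000 (Alder) > 56,000 (Zephyr) > 45,000 (Ember) > 27,000 (Calder)
Highest eligible bid: Verdant at $99,000.
Second-highest bid $72,000 is below the reserve $89,000, so the reserve binds → payment $89,000.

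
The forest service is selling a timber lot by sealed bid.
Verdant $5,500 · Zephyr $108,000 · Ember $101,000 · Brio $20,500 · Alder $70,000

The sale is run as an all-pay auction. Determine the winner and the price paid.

All-pay auction: the highest bidder wins the item, but every bidder pays their own bid.
Sorting bids: 108,000 (Zephyr) > 101,000 (Ember) > 70,000 (Alder) > 20,500 (Brio) > 5,500 (Verdant)
Zephyr wins with the top bid; all bids are sunk regardless.

Zephyr pays $108,000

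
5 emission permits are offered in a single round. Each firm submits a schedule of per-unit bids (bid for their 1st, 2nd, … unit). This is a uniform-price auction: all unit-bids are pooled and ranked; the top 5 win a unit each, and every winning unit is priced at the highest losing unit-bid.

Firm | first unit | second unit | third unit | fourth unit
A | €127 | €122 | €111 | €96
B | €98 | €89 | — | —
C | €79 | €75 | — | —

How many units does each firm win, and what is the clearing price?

A 4, B 1; clearing price €89

Merging the schedules and taking the best 5: 127 (A-1), 122 (A-2), 111 (A-3), 98 (B-1), 96 (A-4)
First bid not allocated: €89.
Allocation: A 4, B 1.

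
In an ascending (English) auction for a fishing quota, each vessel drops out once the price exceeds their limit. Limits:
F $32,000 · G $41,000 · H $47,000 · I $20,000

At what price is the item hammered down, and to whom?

H wins at $41,000

Sorting limits: 47,000 (H) > 41,000 (G) > 32,000 (F) > 20,000 (I)
Bidding ends when G exits at $41,000; H takes it.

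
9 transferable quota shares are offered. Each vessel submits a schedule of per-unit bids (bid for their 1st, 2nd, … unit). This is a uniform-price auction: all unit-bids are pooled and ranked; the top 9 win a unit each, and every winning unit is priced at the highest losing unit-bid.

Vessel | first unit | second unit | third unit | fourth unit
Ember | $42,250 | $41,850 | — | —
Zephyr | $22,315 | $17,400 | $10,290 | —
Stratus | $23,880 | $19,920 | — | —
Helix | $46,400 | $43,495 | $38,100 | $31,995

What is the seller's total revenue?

All unit-bids, highest first — top 9: 46,400 (Helix-1), 43,495 (Helix-2), 42,250 (Ember-1), 41,850 (Ember-2), 38,100 (Helix-3), 31,995 (Helix-4), 23,880 (Stratus-1), 22,315 (Zephyr-1), 19,920 (Stratus-2)
The (k+1)-th unit-bid is $17,400.
Allocation: Ember 2, Helix 4, Stratus 2, Zephyr 1. Every unit priced at $17,400.
Revenue = 9 × 17,400 = $156,600.

Total revenue: $156,600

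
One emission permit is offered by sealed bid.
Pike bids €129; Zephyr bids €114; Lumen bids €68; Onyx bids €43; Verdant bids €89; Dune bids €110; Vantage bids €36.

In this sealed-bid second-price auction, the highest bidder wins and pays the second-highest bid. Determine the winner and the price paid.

Pike pays €114

Sorting bids: 129 (Pike) > 114 (Zephyr) > 110 (Dune) > 89 (Verdant) > 68 (Lumen) > 43 (Onyx) > …
Pike wins with the highest bid; price is set by the runner-up at €114.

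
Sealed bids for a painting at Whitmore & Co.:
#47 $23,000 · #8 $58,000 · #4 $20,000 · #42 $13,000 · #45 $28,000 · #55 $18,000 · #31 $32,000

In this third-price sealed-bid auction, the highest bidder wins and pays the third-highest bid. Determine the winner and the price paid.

#8 pays $28,000

Bids ranked: 58,000 (#8) > 32,000 (#31) > 28,000 (#45) > 23,000 (#47) > 20,000 (#4) > 18,000 (#55) > …
#8 wins; payment is bid #3 in the ranking = $28,000.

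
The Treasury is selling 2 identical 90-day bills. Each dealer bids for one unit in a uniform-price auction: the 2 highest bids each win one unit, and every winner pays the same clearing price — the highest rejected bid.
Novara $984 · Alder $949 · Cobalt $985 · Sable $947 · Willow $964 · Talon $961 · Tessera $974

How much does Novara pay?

Novara pays $974

Bids ranked high→low: 985 (Cobalt), 984 (Novara), 974 (Tessera), 964 (Willow), …
Top 2: Cobalt, Novara.
Highest unsuccessful bid: $974 → clearing price.
Novara wins → pays $974.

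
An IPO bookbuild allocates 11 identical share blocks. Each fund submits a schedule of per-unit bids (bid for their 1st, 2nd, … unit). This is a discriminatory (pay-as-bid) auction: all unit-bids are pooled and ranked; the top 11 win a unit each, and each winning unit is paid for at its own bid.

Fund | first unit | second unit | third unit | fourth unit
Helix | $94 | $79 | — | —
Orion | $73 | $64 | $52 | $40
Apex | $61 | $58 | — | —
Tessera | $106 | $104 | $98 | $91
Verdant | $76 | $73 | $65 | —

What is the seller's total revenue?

Merging the schedules and taking the best 11: 106 (Tessera-1), 104 (Tessera-2), 98 (Tessera-3), 94 (Helix-1), 91 (Tessera-4), 79 (Helix-2), 76 (Verdant-1), 73 (Orion-1), 73 (Verdant-2), 65 (Verdant-3), 64 (Orion-2)
Next rejected bid: $61 (not a price — pay-as-bid).
Each winning unit pays its own bid.
Revenue = 106 + 104 + 98 + 94 + 91 + 79 + 76 + 73 + 73 + 65 + 64 = $923.

Total revenue: $923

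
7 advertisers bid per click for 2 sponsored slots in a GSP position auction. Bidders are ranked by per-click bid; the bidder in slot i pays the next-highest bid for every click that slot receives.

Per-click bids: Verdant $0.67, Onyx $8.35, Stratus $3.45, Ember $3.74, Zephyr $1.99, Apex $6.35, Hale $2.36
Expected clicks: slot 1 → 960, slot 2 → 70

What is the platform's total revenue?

Total revenue: $6357.80

Per-click bids in order: $8.35 (Onyx) > $6.35 (Apex) > $3.74 (Ember) > …
Slot 1: Onyx pays $6.35 × 960 = $6096.00
Slot 2: Apex pays $3.74 × 70 = $261.80
Total = $6357.80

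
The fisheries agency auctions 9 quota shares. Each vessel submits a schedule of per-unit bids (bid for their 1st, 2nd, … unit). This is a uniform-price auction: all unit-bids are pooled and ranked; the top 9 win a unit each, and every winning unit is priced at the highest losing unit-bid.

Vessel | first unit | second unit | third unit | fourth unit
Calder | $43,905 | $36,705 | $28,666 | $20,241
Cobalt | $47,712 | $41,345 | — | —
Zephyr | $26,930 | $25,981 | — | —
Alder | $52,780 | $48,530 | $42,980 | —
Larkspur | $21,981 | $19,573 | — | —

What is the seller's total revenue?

Pooled unit-bids ranked (top 9): 52,780 (Alder-1), 48,530 (Alder-2), 47,712 (Cobalt-1), 43,905 (Calder-1), 42,980 (Alder-3), 41,345 (Cobalt-2), 36,705 (Calder-2), 28,666 (Calder-3), 26,930 (Zephyr-1)
The (k+1)-th unit-bid is $25,981.
Allocation: Alder 3, Calder 3, Cobalt 2, Zephyr 1. Every unit priced at $25,981.
Revenue = 9 × 25,981 = $233,829.

Total revenue: $233,829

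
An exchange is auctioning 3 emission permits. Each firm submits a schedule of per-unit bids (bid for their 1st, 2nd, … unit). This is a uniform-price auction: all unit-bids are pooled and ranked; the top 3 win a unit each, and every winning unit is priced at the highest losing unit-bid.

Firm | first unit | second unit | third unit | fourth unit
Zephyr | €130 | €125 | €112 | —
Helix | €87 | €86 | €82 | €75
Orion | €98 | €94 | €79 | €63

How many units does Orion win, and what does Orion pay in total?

Pooled unit-bids ranked (top 3): 130 (Zephyr-1), 125 (Zephyr-2), 112 (Zephyr-3)
Highest rejected unit-bid = €98.
Orion wins 0 unit(s) at €98 each.

Orion: 0 units, pays €0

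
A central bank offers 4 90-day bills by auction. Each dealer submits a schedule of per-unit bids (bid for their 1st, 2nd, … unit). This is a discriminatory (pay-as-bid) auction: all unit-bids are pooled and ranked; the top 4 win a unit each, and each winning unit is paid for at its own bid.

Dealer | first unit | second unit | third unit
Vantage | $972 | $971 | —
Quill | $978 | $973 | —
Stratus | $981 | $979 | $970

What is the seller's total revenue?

Pooled unit-bids ranked (top 4): 981 (Stratus-1), 979 (Stratus-2), 978 (Quill-1), 973 (Quill-2)
Next rejected bid: $972 (not a price — pay-as-bid).
Each winning unit pays its own bid.
Revenue = 981 + 979 + 978 + 973 = $3,911.

Total revenue: $3,911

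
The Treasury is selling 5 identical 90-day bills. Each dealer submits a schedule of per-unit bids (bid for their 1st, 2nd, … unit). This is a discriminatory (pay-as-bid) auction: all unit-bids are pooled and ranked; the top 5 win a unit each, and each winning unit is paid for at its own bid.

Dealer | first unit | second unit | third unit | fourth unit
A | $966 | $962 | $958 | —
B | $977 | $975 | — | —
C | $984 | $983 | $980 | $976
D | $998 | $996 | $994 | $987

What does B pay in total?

B pays $0

Pooled unit-bids ranked (top 5): 998 (D-1), 996 (D-2), 994 (D-3), 987 (D-4), 984 (C-1)
Next rejected bid: $983 (not a price — pay-as-bid).
B wins no units.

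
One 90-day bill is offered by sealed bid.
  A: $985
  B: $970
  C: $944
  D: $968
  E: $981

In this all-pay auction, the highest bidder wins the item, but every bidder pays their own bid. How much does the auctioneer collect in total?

Total revenue: $4,848

Bids in order: 985 (A) > 981 (E) > 970 (B) > 968 (D) > 944 (C)
Every bidder forfeits their bid regardless of winning.
Revenue = 985 + 970 + 944 + 968 + 981 = $4,848.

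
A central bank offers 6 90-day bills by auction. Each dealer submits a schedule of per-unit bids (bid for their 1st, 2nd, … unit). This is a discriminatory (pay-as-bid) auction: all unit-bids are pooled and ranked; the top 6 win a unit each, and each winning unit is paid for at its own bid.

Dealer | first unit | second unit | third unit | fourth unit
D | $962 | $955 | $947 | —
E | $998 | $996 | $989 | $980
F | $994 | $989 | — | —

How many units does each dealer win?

E 4, F 2

Merging the schedules and taking the best 6: 998 (E-1), 996 (E-2), 994 (F-1), 989 (E-3), 989 (F-2), 980 (E-4)
Next rejected bid: $962 (not a price — pay-as-bid).
Allocation: E 4, F 2.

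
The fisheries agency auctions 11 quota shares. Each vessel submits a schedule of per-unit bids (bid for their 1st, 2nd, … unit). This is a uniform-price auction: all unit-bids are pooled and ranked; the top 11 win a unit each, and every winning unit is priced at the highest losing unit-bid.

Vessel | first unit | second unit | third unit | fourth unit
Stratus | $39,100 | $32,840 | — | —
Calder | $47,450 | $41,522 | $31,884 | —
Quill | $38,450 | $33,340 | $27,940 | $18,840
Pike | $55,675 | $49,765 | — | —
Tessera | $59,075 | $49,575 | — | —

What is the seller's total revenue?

Merging the schedules and taking the best 11: 59,075 (Tessera-1), 55,675 (Pike-1), 49,765 (Pike-2), 49,575 (Tessera-2), 47,450 (Calder-1), 41,522 (Calder-2), 39,100 (Stratus-1), 38,450 (Quill-1), 33,340 (Quill-2), 32,840 (Stratus-2), 31,884 (Calder-3)
The (k+1)-th unit-bid is $27,940.
Allocation: Calder 3, Pike 2, Quill 2, Stratus 2, Tessera 2. Every unit priced at $27,940.
Revenue = 11 × 27,940 = $307,340.

Total revenue: $307,340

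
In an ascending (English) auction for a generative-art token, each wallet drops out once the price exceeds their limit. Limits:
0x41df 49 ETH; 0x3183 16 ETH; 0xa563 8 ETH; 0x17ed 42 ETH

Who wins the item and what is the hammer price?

Ascending (English) auction: the price rises until one bidder remains; the winner pays the price at which the last rival dropped out.
Sorting limits: 49 (0x41df) > 42 (0x17ed) > 16 (0x3183) > 8 (0xa563)
0x17ed is the last rival to drop out, at 42 ETH; 0x41df remains and wins at that price.

0x41df wins at 42 ETH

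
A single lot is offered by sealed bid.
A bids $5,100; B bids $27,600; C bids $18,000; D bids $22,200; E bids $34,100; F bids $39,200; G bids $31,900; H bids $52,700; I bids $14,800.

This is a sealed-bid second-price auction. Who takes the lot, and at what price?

Bids ranked: 52,700 (H) > 39,200 (F) > 34,100 (E) > 31,900 (G) > 27,600 (B) > 22,200 (D) > …
Second-price: H pays F's bid of $39,200.

H pays $39,200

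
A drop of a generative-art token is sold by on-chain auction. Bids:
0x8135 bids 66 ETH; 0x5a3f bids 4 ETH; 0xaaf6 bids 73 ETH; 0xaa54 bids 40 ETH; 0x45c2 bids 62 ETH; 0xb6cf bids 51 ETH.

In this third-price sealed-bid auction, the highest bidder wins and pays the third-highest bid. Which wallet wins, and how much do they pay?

0xaaf6 pays 62 ETH

Rule: the highest bidder wins and pays the third-highest bid.
Bids in order: 73 (0xaaf6) > 66 (0x8135) > 62 (0x45c2) > 51 (0xb6cf) > 40 (0xaa54) > 4 (0x5a3f)
0xaaf6 is highest; pays the third-highest bid, 62 ETH.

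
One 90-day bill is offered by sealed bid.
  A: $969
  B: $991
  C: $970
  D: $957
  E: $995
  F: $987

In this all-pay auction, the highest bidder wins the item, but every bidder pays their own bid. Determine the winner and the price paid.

Sorting bids: 995 (E) > 991 (B) > 987 (F) > 970 (C) > 969 (A) > 957 (D)
E wins with the top bid; all bids are sunk regardless.

E pays $995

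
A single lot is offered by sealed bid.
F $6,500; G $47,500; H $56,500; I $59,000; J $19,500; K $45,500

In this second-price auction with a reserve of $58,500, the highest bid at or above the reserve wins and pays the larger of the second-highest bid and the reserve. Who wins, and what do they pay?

Second-price auction with a reserve of $58,500: the highest bid at or above the reserve wins and pays the larger of the second-highest bid and the reserve.
Bids in order: 59,000 (I) > 56,500 (H) > 47,500 (G) > 45,500 (K) > 19,500 (J) > 6,500 (F)
I has the top bid at or above the reserve ($59,000).
Second-highest bid $56,500 is below the reserve $58,500, so the reserve binds → payment $58,500.

I pays $58,500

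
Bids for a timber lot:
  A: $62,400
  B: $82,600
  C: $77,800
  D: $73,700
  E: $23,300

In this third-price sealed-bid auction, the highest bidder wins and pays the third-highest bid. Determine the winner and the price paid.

Bids ranked: 82,600 (B) > 77,800 (C) > 73,700 (D) > 62,400 (A) > 23,300 (E)
B is highest; pays the third-highest bid, $73,700.

B pays $73,700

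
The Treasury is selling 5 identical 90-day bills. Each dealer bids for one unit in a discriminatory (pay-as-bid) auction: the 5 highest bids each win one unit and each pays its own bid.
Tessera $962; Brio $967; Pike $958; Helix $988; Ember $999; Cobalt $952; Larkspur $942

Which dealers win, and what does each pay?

Ember $999, Helix $988, Brio $967, Tessera $962, Pike $958

Bids ranked high→low: 999 (Ember), 988 (Helix), 967 (Brio), 962 (Tessera), 958 (Pike), 952 (Cobalt), 942 (Larkspur)
The 5 highest are Ember, Helix, Brio, Tessera, Pike.
Each winner pays its own bid: Ember $999, Helix $988, Brio $967, Tessera $962, Pike $958.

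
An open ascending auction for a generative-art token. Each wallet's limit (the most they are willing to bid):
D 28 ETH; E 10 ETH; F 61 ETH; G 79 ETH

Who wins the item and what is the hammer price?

Limits in order: 79 (G) > 61 (F) > 28 (D) > 10 (E)
Bidding ends when F exits at 61 ETH; G takes it.

G wins at 61 ETH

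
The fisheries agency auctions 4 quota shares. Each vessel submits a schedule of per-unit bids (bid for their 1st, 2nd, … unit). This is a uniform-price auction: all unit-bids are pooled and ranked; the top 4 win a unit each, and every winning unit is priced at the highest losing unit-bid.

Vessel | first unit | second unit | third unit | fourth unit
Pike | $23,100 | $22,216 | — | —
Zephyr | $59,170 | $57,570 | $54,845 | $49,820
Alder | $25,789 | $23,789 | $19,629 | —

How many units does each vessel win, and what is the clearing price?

Merging the schedules and taking the best 4: 59,170 (Zephyr-1), 57,570 (Zephyr-2), 54,845 (Zephyr-3), 49,820 (Zephyr-4)
The (k+1)-th unit-bid is $25,789.
Allocation: Zephyr 4.

Zephyr 4; clearing price $25,789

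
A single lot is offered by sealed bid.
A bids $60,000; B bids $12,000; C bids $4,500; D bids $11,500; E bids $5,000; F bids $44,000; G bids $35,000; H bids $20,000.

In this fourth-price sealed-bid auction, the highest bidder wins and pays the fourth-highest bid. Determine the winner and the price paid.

A pays $20,000

Fourth-price sealed-bid auction: the highest bidder wins and pays the fourth-highest bid.
Bids in order: 60,000 (A) > 44,000 (F) > 35,000 (G) > 20,000 (H) > 12,000 (B) > 11,500 (D) > …
A wins; payment is bid #4 in the ranking = $20,000.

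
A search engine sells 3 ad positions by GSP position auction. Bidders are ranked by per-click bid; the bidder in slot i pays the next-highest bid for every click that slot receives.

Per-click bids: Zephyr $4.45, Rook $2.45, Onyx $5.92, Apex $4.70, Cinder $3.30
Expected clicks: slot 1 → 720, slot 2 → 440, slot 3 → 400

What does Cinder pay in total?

Ranked by bid: $5.92 (Onyx) > $4.70 (Apex) > $4.45 (Zephyr) > $3.30 (Cinder) > …
Cinder ranks below slot 3 → no slot, pays nothing.

Cinder pays $0.00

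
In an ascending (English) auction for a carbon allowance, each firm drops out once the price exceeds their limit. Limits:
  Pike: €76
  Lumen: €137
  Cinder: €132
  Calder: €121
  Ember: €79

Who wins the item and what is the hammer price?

Limits in order: 137 (Lumen) > 132 (Cinder) > 121 (Calder) > 79 (Ember) > 76 (Pike)
Bidding ends when Cinder exits at €132; Lumen takes it.

Lumen wins at €132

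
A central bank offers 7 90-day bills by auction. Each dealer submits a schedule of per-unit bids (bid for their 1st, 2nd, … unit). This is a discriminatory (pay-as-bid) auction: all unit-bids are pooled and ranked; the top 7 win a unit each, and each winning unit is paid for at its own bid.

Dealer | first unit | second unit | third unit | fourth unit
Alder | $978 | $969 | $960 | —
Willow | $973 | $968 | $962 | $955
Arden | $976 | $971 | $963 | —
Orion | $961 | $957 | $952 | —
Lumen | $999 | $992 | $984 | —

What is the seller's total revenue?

Merging the schedules and taking the best 7: 999 (Lumen-1), 992 (Lumen-2), 984 (Lumen-3), 978 (Alder-1), 976 (Arden-1), 973 (Willow-1), 971 (Arden-2)
Next rejected bid: $969 (not a price — pay-as-bid).
Each winning unit pays its own bid.
Revenue = 999 + 992 + 984 + 978 + 976 + 973 + 971 = $6,873.

Total revenue: $6,873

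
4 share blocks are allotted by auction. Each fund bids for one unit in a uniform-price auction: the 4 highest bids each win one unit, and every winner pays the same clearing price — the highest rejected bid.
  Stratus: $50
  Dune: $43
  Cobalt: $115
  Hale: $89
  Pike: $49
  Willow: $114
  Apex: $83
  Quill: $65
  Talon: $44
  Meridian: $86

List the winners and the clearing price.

Bids ranked high→low: 115 (Cobalt), 114 (Willow), 89 (Hale), 86 (Meridian), 83 (Apex), 65 (Quill), …
Top 4: Cobalt, Willow, Hale, Meridian.
Highest unsuccessful bid: $83 → clearing price.

Cobalt, Willow, Hale, Meridian; each pays $83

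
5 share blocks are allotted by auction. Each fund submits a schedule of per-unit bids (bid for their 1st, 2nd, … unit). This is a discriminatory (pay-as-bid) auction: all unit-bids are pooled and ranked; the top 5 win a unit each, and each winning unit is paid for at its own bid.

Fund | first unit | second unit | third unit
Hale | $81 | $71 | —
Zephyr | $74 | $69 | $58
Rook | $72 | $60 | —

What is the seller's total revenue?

Total revenue: $367

Pooled unit-bids ranked (top 5): 81 (Hale-1), 74 (Zephyr-1), 72 (Rook-1), 71 (Hale-2), 69 (Zephyr-2)
Next rejected bid: $60 (not a price — pay-as-bid).
Each winning unit pays its own bid.
Revenue = 81 + 74 + 72 + 71 + 69 = $367.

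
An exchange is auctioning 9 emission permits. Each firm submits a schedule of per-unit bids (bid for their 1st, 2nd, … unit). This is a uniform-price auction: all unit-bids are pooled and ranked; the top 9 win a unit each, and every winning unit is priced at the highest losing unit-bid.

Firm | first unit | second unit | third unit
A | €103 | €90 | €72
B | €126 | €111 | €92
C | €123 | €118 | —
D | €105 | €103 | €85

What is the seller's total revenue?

Total revenue: €765

Pooled unit-bids ranked (top 9): 126 (B-1), 123 (C-1), 118 (C-2), 111 (B-2), 105 (D-1), 103 (A-1), 103 (D-2), 92 (B-3), 90 (A-2)
First bid not allocated: €85.
Allocation: A 2, B 3, C 2, D 2. Every unit priced at €85.
Revenue = 9 × 85 = €765.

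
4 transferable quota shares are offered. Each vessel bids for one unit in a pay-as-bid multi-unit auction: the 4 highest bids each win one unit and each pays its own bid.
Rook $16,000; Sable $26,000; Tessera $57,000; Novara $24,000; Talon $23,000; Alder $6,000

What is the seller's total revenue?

Total revenue: $130,000

Sorting: 57,000 (Tessera), 26,000 (Sable), 24,000 (Novara), 23,000 (Talon), 16,000 (Rook), 6,000 (Alder)
The 4 highest are Tessera, Sable, Novara, Talon.
Total revenue = 57,000 + 26,000 + 24,000 + 23,000 = $130,000.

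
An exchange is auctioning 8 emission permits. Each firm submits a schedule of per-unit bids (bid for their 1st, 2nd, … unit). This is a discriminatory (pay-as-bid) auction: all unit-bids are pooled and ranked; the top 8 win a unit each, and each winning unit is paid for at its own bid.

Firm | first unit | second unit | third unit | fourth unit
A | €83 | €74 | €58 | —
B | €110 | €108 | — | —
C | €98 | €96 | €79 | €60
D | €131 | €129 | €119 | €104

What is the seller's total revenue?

Pooled unit-bids ranked (top 8): 131 (D-1), 129 (D-2), 119 (D-3), 110 (B-1), 108 (B-2), 104 (D-4), 98 (C-1), 96 (C-2)
Next rejected bid: €83 (not a price — pay-as-bid).
Each winning unit pays its own bid.
Revenue = 131 + 129 + 119 + 110 + 108 + 104 + 98 + 96 = €895.

Total revenue: €895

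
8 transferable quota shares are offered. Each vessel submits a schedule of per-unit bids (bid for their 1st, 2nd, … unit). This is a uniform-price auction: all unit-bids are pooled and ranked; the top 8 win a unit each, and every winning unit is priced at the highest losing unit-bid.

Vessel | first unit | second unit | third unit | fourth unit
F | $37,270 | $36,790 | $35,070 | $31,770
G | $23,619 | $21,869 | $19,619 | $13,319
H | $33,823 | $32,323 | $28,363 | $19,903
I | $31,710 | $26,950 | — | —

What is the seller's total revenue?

Total revenue: $215,600

All unit-bids, highest first — top 8: 37,270 (F-1), 36,790 (F-2), 35,070 (F-3), 33,823 (H-1), 32,323 (H-2), 31,770 (F-4), 31,710 (I-1), 28,363 (H-3)
The (k+1)-th unit-bid is $26,950.
Allocation: F 4, H 3, I 1. Every unit priced at $26,950.
Revenue = 8 × 26,950 = $215,600.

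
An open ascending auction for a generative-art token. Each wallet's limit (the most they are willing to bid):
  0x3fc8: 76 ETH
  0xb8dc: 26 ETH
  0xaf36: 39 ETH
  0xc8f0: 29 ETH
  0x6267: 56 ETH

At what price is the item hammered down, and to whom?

Open ascending-bid auction: the price rises until one bidder remains; the winner pays the price at which the last rival dropped out.
Sorting limits: 76 (0x3fc8) > 56 (0x6267) > 39 (0xaf36) > 29 (0xc8f0) > 26 (0xb8dc)
Once the price passes 56 ETH, only 0x3fc8 is left; the hammer falls at 0x6267's limit of 56 ETH.

0x3fc8 wins at 56 ETH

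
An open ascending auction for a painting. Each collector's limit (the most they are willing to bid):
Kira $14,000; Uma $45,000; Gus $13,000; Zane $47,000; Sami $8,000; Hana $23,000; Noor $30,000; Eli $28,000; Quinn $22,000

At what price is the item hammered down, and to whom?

Zane wins at $45,000

Limits ranked: 47,000 (Zane) > 45,000 (Uma) > 30,000 (Noor) > 28,000 (Eli) > 23,000 (Hana) > 22,000 (Quinn) > …
Bidding ends when Uma exits at $45,000; Zane takes it.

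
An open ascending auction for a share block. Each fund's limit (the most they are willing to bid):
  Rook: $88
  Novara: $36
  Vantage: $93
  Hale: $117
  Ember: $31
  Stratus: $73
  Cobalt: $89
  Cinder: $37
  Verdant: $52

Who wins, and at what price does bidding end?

Hale wins at $93

Rule: the price rises until one bidder remains; the winner pays the price at which the last rival dropped out.
Limits in order: 117 (Hale) > 93 (Vantage) > 89 (Cobalt) > 88 (Rook) > 73 (Stratus) > 52 (Verdant) > …
Vantage is the last rival to drop out, at $93; Hale remains and wins at that price.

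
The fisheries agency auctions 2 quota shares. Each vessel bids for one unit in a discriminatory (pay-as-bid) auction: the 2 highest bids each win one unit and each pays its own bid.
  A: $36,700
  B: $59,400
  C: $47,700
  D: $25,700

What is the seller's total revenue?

Bids ranked high→low: 59,400 (B), 47,700 (C), 36,700 (A), 25,700 (D)
Winners (2 units): B, C.
Total revenue = 59,400 + 47,700 = $107,100.

Total revenue: $107,100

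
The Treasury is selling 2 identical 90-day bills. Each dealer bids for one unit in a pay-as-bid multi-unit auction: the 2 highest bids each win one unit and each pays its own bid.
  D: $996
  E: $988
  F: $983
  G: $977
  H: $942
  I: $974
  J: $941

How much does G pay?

G pays $0

Ordering the bids: 996 (D), 988 (E), 983 (F), 977 (G), …
Top 2: D, E.
G does not win → $0.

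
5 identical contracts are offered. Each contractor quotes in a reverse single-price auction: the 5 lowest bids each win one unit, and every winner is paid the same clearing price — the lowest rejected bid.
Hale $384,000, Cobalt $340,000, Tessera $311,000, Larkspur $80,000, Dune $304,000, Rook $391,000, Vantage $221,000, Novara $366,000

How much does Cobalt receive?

Bids ranked low→high: 80,000 (Larkspur), 221,000 (Vantage), 304,000 (Dune), 311,000 (Tessera), 340,000 (Cobalt), 366,000 (Novara), 384,000 (Hale), …
The 5 lowest are Larkspur, Vantage, Dune, Tessera, Cobalt.
Clearing price = lowest rejected bid = $366,000.
Cobalt wins → is paid $366,000.

Cobalt is paid $366,000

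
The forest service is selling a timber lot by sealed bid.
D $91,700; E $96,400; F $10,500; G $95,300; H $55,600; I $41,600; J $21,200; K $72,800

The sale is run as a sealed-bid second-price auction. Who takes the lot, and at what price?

Rule: the highest bidder wins and pays the second-highest bid.
Bids ranked: 96,400 (E) > 95,300 (G) > 91,700 (D) > 72,800 (K) > 55,600 (H) > 41,600 (I) > …
Second-price: E pays G's bid of $95,300.

E pays $95,300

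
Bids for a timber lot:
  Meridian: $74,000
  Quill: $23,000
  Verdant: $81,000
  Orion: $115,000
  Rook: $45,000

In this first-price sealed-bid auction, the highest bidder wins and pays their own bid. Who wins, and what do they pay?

Orion pays $115,000

First-price sealed-bid auction: the highest bidder wins and pays their own bid.
Sorting bids: 115,000 (Orion) > 81,000 (Verdant) > 74,000 (Meridian) > 45,000 (Rook) > 23,000 (Quill)
Orion has the highest bid and pays exactly that: $115,000.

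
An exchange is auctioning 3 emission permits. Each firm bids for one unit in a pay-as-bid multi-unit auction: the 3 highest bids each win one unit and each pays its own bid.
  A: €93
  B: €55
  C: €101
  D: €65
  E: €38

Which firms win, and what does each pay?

C €101, A €93, D €65

Ordering the bids: 101 (C), 93 (A), 65 (D), 55 (B), 38 (E)
The 3 highest are C, A, D.
Each winner pays its own bid: C €101, A €93, D €65.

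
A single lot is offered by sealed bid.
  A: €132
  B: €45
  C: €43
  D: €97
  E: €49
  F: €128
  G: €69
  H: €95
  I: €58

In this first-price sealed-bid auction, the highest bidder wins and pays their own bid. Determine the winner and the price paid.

Sorting bids: 132 (A) > 128 (F) > 97 (D) > 95 (H) > 69 (G) > 58 (I) > …
A is highest → pays own bid, €132.

A pays €132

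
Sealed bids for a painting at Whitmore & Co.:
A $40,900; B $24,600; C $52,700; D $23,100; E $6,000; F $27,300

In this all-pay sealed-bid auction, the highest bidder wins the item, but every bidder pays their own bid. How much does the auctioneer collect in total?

Total revenue: $174,600

Bids in order: 52,700 (C) > 40,900 (A) > 27,300 (F) > 24,600 (B) > 23,100 (D) > 6,000 (E)
Every bidder forfeits their bid regardless of winning.
Revenue = 40,900 + 24,600 + 52,700 + 23,100 + 6,000 + 27,300 = $174,600.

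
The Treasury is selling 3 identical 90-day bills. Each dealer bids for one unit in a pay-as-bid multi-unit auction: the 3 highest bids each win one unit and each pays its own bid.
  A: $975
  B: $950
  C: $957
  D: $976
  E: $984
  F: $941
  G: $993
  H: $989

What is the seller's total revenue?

Total revenue: $2,966

Sorting: 993 (G), 989 (H), 984 (E), 976 (D), 975 (A), …
Top 3: G, H, E.
Total revenue = 993 + 989 + 984 = $2,966.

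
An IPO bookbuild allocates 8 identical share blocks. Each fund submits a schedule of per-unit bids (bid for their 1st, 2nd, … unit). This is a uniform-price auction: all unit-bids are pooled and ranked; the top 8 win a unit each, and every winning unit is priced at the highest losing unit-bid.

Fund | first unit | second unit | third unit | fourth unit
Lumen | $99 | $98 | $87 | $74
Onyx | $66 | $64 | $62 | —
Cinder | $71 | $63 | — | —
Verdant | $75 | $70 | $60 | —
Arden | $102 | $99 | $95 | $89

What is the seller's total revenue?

Total revenue: $592

Merging the schedules and taking the best 8: 102 (Arden-1), 99 (Lumen-1), 99 (Arden-2), 98 (Lumen-2), 95 (Arden-3), 89 (Arden-4), 87 (Lumen-3), 75 (Verdant-1)
First bid not allocated: $74.
Allocation: Arden 4, Lumen 3, Verdant 1. Every unit priced at $74.
Revenue = 8 × 74 = $592.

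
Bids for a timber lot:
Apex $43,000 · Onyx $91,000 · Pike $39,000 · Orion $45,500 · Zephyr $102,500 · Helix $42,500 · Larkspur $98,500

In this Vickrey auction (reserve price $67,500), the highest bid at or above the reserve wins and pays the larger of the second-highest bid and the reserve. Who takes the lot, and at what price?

Zephyr pays $98,500

Vickrey auction (reserve price $67,500): the highest bid at or above the reserve wins and pays the larger of the second-highest bid and the reserve.
Sorting bids: 102,500 (Zephyr) > 98,500 (Larkspur) > 91,000 (Onyx) > 45,500 (Orion) > 43,000 (Apex) > 42,500 (Helix) > …
Zephyr has the top bid at or above the reserve ($102,500).
max(second-highest $98,500, reserve $67,500) = $98,500; the reserve does not bind.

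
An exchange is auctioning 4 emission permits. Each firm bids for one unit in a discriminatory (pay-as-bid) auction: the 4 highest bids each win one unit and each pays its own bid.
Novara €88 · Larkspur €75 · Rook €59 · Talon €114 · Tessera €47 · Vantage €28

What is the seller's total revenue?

Sorting: 114 (Talon), 88 (Novara), 75 (Larkspur), 59 (Rook), 47 (Tessera), 28 (Vantage)
Winners (4 units): Talon, Novara, Larkspur, Rook.
Total revenue = 114 + 88 + 75 + 59 = €336.

Total revenue: €336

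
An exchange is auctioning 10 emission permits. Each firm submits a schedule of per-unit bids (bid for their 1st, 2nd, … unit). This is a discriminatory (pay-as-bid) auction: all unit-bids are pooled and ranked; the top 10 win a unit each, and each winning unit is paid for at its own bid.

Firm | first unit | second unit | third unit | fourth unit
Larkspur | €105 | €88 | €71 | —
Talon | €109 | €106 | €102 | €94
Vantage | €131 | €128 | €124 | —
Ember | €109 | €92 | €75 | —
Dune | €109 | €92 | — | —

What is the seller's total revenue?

Total revenue: €1,117

Pooled unit-bids ranked (top 10): 131 (Vantage-1), 128 (Vantage-2), 124 (Vantage-3), 109 (Talon-1), 109 (Ember-1), 109 (Dune-1), 106 (Talon-2), 105 (Larkspur-1), 102 (Talon-3), 94 (Talon-4)
Next rejected bid: €92 (not a price — pay-as-bid).
Each winning unit pays its own bid.
Revenue = 131 + 128 + 124 + 109 + 109 + 109 + 106 + 105 + 102 + 94 = €1,117.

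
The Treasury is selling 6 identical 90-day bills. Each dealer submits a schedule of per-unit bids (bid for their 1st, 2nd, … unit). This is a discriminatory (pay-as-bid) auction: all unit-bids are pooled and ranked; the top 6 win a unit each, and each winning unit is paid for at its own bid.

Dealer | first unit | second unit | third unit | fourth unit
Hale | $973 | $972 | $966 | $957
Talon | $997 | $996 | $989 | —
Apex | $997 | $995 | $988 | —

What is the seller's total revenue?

Pooled unit-bids ranked (top 6): 997 (Talon-1), 997 (Apex-1), 996 (Talon-2), 995 (Apex-2), 989 (Talon-3), 988 (Apex-3)
Next rejected bid: $973 (not a price — pay-as-bid).
Each winning unit pays its own bid.
Revenue = 997 + 997 + 996 + 995 + 989 + 988 = $5,962.

Total revenue: $5,962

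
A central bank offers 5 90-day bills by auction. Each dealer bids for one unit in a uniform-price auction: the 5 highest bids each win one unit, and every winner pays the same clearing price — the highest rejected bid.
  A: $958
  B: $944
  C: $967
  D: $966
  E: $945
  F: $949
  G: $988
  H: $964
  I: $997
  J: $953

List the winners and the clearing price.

I, G, C, D, H; each pays $958

Ordering the bids: 997 (I), 988 (G), 967 (C), 966 (D), 964 (H), 958 (A), 953 (J), …
Top 5: I, G, C, D, H.
Highest unsuccessful bid: $958 → clearing price.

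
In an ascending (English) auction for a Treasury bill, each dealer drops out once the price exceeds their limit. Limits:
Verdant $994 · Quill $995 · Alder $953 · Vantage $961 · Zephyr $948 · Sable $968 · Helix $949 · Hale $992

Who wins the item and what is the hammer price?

Open ascending-bid auction: the price rises until one bidder remains; the winner pays the price at which the last rival dropped out.
Sorting limits: 995 (Quill) > 994 (Verdant) > 992 (Hale) > 968 (Sable) > 961 (Vantage) > 953 (Alder) > …
Once the price passes $994, only Quill is left; the hammer falls at Verdant's limit of $994.

Quill wins at $994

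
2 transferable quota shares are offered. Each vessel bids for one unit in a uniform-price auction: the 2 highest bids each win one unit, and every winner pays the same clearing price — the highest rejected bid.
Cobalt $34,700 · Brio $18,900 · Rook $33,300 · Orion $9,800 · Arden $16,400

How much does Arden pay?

Sorting: 34,700 (Cobalt), 33,300 (Rook), 18,900 (Brio), 16,400 (Arden), …
Top 2: Cobalt, Rook.
Highest unsuccessful bid: $18,900 → clearing price.
Arden does not win → pays $0.

Arden pays $0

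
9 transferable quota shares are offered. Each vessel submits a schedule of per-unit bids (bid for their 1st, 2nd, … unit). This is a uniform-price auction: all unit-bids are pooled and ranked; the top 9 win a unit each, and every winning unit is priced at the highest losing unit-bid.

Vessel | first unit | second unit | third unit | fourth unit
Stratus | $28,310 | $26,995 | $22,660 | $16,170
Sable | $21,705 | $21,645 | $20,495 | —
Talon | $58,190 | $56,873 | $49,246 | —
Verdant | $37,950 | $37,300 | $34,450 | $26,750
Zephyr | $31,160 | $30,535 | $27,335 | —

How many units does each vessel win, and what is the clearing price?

All unit-bids, highest first — top 9: 58,190 (Talon-1), 56,873 (Talon-2), 49,246 (Talon-3), 37,950 (Verdant-1), 37,300 (Verdant-2), 34,450 (Verdant-3), 31,160 (Zephyr-1), 30,535 (Zephyr-2), 28,310 (Stratus-1)
Highest rejected unit-bid = $27,335.
Allocation: Stratus 1, Talon 3, Verdant 3, Zephyr 2.

Stratus 1, Talon 3, Verdant 3, Zephyr 2; clearing price $27,335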